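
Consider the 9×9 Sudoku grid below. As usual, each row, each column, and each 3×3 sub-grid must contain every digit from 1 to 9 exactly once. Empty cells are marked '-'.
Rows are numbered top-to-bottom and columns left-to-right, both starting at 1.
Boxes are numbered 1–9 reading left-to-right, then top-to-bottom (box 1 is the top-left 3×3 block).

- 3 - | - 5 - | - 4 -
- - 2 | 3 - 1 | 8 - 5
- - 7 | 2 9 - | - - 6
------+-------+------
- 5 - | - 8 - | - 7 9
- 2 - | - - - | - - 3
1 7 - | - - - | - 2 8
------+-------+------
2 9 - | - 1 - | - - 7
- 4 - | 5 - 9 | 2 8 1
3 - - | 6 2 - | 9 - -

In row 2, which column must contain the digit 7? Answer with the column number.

Consider where 7 can go in row 2.
R2C1 is out (box 1 already has a 7).
R2C2 is out (column 2 already has a 7).
R2C8 is out (column 8 already has a 7).
So the only cell in row 2 that can hold 7 is R2C5.
That is column 5.

5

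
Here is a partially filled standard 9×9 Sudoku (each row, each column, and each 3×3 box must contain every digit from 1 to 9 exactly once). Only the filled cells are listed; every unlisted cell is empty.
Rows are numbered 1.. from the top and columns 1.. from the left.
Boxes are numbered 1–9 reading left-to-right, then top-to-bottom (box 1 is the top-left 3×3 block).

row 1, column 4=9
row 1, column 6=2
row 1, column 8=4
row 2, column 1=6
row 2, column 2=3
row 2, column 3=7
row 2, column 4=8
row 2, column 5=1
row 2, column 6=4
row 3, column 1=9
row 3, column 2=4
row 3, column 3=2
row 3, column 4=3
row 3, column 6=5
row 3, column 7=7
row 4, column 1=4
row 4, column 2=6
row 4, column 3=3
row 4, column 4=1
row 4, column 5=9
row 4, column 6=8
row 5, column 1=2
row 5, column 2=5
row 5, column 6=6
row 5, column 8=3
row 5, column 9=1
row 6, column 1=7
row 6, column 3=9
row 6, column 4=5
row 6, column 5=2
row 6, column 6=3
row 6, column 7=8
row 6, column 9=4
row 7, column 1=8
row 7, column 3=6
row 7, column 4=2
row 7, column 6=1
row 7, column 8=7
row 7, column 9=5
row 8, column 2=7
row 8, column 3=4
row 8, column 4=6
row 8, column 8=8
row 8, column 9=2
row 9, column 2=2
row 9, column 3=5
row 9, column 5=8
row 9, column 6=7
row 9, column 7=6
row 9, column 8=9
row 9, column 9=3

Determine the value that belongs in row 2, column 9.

9

Row 2 already contains {1, 3, 4, 6, 7, 8}.
Column 9 already contains {1, 2, 3, 4, 5}.
Its 3×3 block (box 3) already contains {4, 7}.
The only value from 1–9 not eliminated is 9, so row 2, column 9 = 9.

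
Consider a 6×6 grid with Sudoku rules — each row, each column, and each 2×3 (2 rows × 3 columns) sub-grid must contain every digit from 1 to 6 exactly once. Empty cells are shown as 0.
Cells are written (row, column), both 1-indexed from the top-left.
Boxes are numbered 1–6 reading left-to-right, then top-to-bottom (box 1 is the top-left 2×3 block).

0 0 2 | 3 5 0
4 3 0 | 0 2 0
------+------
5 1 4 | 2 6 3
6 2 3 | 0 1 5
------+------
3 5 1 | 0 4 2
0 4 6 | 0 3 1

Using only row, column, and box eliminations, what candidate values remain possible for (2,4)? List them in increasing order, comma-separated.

1,6

Row 2 already contains {2, 3, 4}.
Column 4 already contains {2, 3}.
Its 2×3 block (box 2) already contains {2, 3, 5}.
Removing those from 1–6 leaves {1, 6} as the candidates for (2,4).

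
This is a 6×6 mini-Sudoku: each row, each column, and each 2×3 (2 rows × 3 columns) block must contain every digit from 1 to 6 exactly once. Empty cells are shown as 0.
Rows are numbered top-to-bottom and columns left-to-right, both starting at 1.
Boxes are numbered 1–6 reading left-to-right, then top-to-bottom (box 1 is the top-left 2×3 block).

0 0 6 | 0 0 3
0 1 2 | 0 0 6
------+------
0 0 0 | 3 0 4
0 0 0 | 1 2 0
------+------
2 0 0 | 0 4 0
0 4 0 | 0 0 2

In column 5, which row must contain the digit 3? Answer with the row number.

6

Consider where 3 can go in column 5.
r1c5 is out (row 1 already has a 3).
r2c5 is out (box 2 already has a 3).
r3c5 is out (row 3 already has a 3).
So the only cell in column 5 that can hold 3 is r6c5.
That is row 6.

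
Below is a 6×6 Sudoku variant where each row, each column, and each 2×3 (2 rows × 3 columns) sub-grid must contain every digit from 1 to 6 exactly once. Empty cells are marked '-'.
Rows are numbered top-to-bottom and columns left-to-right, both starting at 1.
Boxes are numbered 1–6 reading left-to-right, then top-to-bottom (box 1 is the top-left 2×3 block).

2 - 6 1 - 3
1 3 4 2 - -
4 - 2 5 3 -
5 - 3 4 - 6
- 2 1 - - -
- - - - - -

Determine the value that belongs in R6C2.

Cell R6C2 itself could take any of {4, 5, 6} by direct elimination.
Consider where 4 can go in column 2.
R1C2 is out (box 1 already has a 4).
R3C2 is out (row 3 already has a 4).
R4C2 is out (row 4 already has a 4).
So the only cell in column 2 that can hold 4 is R6C2.
Therefore R6C2 = 4.

4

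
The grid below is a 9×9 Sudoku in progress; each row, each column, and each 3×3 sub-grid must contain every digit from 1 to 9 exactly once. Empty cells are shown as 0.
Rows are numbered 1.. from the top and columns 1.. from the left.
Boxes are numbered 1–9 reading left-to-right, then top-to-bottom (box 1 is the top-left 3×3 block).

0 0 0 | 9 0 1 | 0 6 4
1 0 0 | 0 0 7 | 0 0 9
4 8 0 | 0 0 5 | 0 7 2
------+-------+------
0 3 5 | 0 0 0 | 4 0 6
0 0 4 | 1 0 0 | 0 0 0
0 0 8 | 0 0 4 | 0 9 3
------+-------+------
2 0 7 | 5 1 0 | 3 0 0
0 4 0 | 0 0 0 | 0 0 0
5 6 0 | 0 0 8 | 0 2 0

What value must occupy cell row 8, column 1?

Cell row 8, column 1 itself could take any of {3, 8, 9} by direct elimination.
Consider where 8 can go in column 1.
row 1, column 1 is out (box 1 already has a 8).
row 4, column 1 is out (box 4 already has a 8).
row 5, column 1 is out (box 4 already has a 8).
row 6, column 1 is out (row 6 already has a 8).
So the only cell in column 1 that can hold 8 is row 8, column 1.
Therefore row 8, column 1 = 8.

8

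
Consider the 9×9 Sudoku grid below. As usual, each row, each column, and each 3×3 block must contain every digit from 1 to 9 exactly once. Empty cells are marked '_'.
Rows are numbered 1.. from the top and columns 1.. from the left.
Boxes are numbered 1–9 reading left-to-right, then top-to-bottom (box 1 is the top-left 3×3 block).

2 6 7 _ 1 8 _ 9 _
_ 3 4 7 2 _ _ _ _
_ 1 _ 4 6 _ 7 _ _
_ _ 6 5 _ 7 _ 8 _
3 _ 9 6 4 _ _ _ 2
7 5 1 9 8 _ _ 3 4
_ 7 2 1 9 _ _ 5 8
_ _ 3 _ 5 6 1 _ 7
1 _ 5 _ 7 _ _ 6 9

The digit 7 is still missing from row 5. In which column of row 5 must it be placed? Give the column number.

Consider where 7 can go in row 5.
row 5, column 2 is out (column 2 already has a 7).
row 5, column 6 is out (column 6 already has a 7).
row 5, column 7 is out (column 7 already has a 7).
So the only cell in row 5 that can hold 7 is row 5, column 8.
That is column 8.

8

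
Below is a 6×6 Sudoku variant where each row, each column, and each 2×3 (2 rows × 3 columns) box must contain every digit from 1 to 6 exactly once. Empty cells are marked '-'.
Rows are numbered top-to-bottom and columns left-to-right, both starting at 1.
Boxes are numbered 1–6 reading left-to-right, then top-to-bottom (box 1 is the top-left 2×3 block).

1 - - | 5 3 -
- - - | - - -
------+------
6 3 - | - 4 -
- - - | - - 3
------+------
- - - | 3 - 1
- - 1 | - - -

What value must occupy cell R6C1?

Cell R6C1 itself could take any of {2, 3, 4, 5} by direct elimination.
Consider where 3 can go in row 6.
R6C2 is out (column 2 already has a 3).
R6C4 is out (column 4 already has a 3).
R6C5 is out (column 5 already has a 3).
R6C6 is out (column 6 already has a 3).
So the only cell in row 6 that can hold 3 is R6C1.
Therefore R6C1 = 3.

3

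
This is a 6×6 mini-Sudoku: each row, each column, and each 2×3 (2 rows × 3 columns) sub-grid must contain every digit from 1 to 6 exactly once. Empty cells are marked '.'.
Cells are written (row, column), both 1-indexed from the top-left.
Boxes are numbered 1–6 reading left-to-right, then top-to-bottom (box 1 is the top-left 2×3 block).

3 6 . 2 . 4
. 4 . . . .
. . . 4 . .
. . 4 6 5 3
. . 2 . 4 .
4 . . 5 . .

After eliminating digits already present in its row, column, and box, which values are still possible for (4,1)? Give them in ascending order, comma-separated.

1,2

Row 4 already contains {3, 4, 5, 6}.
Column 1 already contains {3, 4}.
Its 2×3 block (box 3) already contains {4}.
Removing those from 1–6 leaves {1, 2} as the candidates for (4,1).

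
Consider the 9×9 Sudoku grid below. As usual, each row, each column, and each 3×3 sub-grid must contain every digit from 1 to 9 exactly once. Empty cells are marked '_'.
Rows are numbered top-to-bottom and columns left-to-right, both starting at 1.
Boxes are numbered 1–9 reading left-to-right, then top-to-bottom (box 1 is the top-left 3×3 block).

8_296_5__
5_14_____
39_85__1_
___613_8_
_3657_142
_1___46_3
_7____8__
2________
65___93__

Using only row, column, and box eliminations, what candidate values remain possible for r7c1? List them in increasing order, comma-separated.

Row 7 already contains {7, 8}.
Column 1 already contains {2, 3, 5, 6, 8}.
Its 3×3 block (box 7) already contains {2, 5, 6, 7}.
Removing those from 1–9 leaves {1, 4, 9} as the candidates for r7c1.

1,4,9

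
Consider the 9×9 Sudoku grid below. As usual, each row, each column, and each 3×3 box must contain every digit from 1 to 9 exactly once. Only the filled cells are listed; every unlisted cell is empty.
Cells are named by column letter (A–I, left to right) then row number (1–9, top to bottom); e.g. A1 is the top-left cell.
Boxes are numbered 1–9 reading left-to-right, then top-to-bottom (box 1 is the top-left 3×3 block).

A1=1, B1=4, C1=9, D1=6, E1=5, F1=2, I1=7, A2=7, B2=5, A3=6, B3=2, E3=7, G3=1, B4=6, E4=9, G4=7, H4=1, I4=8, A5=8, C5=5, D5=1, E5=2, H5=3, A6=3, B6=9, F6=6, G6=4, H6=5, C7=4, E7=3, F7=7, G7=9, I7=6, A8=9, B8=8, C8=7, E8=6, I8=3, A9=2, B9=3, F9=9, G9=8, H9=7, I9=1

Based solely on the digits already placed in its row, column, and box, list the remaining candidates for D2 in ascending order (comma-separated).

3,4,8,9

Row 2 already contains {5, 7}.
Column D already contains {1, 6}.
Its 3×3 block (box 2) already contains {2, 5, 6, 7}.
Removing those from 1–9 leaves {3, 4, 8, 9} as the candidates for D2.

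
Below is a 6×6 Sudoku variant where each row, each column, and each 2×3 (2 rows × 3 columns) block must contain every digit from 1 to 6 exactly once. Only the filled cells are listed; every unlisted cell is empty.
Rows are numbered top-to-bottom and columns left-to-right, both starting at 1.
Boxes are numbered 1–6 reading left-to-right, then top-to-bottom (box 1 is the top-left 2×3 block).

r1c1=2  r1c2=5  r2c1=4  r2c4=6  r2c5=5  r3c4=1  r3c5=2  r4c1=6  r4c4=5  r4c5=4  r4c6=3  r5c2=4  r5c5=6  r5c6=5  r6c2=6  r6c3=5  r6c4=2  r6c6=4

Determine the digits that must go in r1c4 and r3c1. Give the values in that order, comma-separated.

4,5

For r1c4:
  Consider where 4 can go in row 1.
  r1c3 is out (box 1 already has a 4).
  r1c5 is out (column 5 already has a 4).
  r1c6 is out (column 6 already has a 4).
  So the only cell in row 1 that can hold 4 is r1c4.
  So r1c4 = 4.
For r3c1:
  Consider where 5 can go in row 3.
  r3c2 is out (column 2 already has a 5).
  r3c3 is out (column 3 already has a 5).
  r3c6 is out (column 6 already has a 5).
  So the only cell in row 3 that can hold 5 is r3c1.
  So r3c1 = 5.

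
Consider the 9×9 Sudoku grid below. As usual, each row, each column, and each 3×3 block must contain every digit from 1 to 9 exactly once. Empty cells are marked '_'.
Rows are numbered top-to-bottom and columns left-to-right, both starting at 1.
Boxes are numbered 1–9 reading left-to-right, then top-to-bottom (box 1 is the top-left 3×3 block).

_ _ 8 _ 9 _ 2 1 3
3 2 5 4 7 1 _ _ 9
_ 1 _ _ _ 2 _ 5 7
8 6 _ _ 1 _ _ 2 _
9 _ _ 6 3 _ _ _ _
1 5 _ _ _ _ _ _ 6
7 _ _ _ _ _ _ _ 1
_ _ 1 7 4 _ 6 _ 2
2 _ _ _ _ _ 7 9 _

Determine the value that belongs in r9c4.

1

Cell r9c4 itself could take any of {1, 3, 5, 8} by direct elimination.
Consider where 1 can go in column 4.
r1c4 is out (row 1 already has a 1).
r3c4 is out (row 3 already has a 1).
r4c4 is out (row 4 already has a 1).
r6c4 is out (row 6 already has a 1).
r7c4 is out (row 7 already has a 1).
So the only cell in column 4 that can hold 1 is r9c4.
Therefore r9c4 = 1.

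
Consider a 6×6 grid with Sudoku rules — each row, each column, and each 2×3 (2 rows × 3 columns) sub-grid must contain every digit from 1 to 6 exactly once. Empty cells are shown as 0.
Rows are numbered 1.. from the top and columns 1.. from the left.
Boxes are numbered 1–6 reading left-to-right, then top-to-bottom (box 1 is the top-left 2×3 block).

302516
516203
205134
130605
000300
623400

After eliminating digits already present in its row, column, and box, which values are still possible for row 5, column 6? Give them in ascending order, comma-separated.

Row 5 already contains {3}.
Column 6 already contains {3, 4, 5, 6}.
Its 2×3 block (box 6) already contains {3, 4}.
Removing those from 1–6 leaves {1, 2} as the candidates for row 5, column 6.

1,2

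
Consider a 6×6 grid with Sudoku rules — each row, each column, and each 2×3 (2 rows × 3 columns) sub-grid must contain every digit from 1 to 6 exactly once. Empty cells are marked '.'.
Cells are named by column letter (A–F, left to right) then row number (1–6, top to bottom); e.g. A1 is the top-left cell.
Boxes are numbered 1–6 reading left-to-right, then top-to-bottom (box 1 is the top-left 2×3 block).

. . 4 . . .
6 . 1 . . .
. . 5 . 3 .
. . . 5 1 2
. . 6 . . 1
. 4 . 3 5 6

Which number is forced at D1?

1

Cell D1 itself could take any of {1, 2, 6} by direct elimination.
Consider where 1 can go in column D.
D2 is out (row 2 already has a 1).
D3 is out (box 4 already has a 1).
D5 is out (row 5 already has a 1).
So the only cell in column D that can hold 1 is D1.
Therefore D1 = 1.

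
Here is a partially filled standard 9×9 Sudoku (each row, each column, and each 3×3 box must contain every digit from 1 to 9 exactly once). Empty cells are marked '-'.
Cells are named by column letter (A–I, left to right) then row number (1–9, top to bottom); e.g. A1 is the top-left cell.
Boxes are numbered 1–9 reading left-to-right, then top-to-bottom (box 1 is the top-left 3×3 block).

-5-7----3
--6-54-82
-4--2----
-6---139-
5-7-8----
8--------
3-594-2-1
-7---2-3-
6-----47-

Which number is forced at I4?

8

Cell I4 itself could take any of {4, 5, 7, 8} by direct elimination.
Consider where 8 can go in row 4.
A4 is out (column A already has a 8).
C4 is out (box 4 already has a 8).
D4 is out (box 5 already has a 8).
E4 is out (column E already has a 8).
So the only cell in row 4 that can hold 8 is I4.
Therefore I4 = 8.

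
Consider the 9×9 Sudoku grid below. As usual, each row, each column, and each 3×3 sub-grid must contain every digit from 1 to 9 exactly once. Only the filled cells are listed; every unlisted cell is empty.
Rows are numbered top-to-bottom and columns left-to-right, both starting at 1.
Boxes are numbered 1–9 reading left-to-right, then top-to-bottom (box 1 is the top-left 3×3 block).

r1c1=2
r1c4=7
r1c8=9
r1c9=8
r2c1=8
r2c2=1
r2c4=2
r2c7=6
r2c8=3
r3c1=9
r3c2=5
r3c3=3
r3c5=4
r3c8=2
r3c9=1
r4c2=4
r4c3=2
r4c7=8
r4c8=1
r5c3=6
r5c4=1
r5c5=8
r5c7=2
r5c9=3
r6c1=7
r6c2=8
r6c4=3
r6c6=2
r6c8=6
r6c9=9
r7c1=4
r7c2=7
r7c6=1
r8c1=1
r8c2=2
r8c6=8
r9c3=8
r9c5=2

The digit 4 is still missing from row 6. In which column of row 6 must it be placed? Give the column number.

Consider where 4 can go in row 6.
r6c3 is out (box 4 already has a 4).
r6c5 is out (column 5 already has a 4).
So the only cell in row 6 that can hold 4 is r6c7.
That is column 7.

7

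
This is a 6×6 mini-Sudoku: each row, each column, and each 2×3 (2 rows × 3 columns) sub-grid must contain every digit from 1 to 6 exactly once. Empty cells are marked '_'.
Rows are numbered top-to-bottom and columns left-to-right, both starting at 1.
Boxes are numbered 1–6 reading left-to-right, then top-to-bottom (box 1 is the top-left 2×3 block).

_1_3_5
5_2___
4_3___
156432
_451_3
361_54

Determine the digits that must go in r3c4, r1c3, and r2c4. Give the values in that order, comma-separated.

For r3c4:
  Consider where 5 can go in column 4.
  r2c4 is out (row 2 already has a 5).
  r6c4 is out (row 6 already has a 5).
  So the only cell in column 4 that can hold 5 is r3c4.
  So r3c4 = 5.
For r1c3:
  Row 1 already contains {1, 3, 5}.
  Column 3 already contains {1, 2, 3, 5, 6}.
  Its 2×3 block (box 1) already contains {1, 2, 5}.
  The only value from 1–6 not eliminated is 4, so r1c3 = 4.
For r2c4:
  Row 2 already contains {2, 5}.
  Column 4 already contains {1, 3, 4}.
  Its 2×3 block (box 2) already contains {3, 5}.
  The only value from 1–6 not eliminated is 6, so r2c4 = 6.

5,4,6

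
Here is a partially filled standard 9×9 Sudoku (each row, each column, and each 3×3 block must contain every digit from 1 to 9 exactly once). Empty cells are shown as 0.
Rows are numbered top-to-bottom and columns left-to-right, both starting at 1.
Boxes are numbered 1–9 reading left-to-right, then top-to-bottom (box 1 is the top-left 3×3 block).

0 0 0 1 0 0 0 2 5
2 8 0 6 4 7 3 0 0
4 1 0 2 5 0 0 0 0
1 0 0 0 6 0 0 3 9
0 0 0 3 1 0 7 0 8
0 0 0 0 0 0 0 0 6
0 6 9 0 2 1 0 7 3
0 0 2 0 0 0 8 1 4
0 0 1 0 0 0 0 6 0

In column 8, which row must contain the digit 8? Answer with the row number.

Consider where 8 can go in column 8.
r2c8 is out (row 2 already has a 8).
r5c8 is out (row 5 already has a 8).
r6c8 is out (box 6 already has a 8).
So the only cell in column 8 that can hold 8 is r3c8.
That is row 3.

3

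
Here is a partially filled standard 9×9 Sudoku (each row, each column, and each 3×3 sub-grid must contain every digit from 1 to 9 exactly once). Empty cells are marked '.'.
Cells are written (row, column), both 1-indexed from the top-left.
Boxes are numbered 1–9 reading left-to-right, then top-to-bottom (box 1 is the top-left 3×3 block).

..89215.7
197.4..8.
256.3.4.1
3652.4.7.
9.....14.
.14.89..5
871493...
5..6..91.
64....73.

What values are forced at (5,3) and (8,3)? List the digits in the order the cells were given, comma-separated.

For (5,3):
  Row 5 already contains {1, 4, 9}.
  Column 3 already contains {1, 4, 5, 6, 7, 8}.
  Its 3×3 block (box 4) already contains {1, 3, 4, 5, 6, 9}.
  The only value from 1–9 not eliminated is 2, so (5,3) = 2.
For (8,3):
  Consider where 3 can go in column 3.
  (5,3) is out (box 4 already has a 3).
  (9,3) is out (row 9 already has a 3).
  So the only cell in column 3 that can hold 3 is (8,3).
  So (8,3) = 3.

2,3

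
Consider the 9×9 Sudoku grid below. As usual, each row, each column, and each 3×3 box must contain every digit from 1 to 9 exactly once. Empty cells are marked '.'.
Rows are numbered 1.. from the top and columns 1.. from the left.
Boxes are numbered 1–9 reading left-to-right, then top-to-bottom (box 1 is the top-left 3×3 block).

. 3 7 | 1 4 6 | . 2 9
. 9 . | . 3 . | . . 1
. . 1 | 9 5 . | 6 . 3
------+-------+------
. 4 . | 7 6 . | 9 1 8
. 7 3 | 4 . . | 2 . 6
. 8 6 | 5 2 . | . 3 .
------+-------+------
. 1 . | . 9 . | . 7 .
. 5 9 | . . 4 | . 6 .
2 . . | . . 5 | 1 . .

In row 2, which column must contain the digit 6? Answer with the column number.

Consider where 6 can go in row 2.
row 2, column 3 is out (column 3 already has a 6).
row 2, column 4 is out (box 2 already has a 6).
row 2, column 6 is out (column 6 already has a 6).
row 2, column 7 is out (column 7 already has a 6).
row 2, column 8 is out (column 8 already has a 6).
So the only cell in row 2 that can hold 6 is row 2, column 1.
That is column 1.

1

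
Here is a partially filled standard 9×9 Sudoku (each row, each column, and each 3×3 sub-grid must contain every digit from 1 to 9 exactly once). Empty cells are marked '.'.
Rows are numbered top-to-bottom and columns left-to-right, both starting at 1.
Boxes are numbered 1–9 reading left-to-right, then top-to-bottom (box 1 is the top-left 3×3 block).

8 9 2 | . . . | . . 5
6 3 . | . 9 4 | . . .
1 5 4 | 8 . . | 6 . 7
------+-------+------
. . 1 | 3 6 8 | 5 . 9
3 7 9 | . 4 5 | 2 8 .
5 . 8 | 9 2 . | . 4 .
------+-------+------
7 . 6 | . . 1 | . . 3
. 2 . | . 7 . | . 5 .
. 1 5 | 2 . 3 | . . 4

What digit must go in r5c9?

Cell r5c9 itself could take any of {1, 6} by direct elimination.
Consider where 6 can go in row 5.
r5c4 is out (box 5 already has a 6).
So the only cell in row 5 that can hold 6 is r5c9.
Therefore r5c9 = 6.

6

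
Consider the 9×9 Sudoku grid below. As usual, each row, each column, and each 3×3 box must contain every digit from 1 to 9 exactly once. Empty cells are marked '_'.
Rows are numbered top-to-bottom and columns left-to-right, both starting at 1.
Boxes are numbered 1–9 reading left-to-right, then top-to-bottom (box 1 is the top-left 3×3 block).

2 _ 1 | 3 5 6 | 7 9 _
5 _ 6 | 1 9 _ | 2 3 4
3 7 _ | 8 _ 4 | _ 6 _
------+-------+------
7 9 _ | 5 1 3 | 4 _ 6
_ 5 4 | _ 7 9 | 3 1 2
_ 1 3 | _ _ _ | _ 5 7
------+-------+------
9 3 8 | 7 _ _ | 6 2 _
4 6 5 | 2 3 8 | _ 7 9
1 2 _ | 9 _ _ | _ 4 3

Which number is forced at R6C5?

Cell R6C5 itself could take any of {2, 4, 6, 8} by direct elimination.
Consider where 8 can go in column 5.
R3C5 is out (row 3 already has a 8).
R7C5 is out (row 7 already has a 8).
R9C5 is out (box 8 already has a 8).
So the only cell in column 5 that can hold 8 is R6C5.
Therefore R6C5 = 8.

8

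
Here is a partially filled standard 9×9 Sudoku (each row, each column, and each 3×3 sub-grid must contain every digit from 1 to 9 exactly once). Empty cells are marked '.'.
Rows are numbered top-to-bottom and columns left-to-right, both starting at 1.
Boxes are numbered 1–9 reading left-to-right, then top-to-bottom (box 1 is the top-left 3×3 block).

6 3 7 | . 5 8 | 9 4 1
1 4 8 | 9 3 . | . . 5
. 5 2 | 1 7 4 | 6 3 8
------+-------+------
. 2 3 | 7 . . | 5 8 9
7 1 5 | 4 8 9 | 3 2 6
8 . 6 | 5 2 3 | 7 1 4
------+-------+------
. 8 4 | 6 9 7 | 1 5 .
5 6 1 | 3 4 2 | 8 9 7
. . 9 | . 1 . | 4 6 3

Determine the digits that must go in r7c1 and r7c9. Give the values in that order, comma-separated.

3,2

For r7c1:
  Consider where 3 can go in row 7.
  r7c9 is out (column 9 already has a 3).
  So the only cell in row 7 that can hold 3 is r7c1.
  So r7c1 = 3.
For r7c9:
  Row 7 already contains {1, 4, 5, 6, 7, 8, 9}.
  Column 9 already contains {1, 3, 4, 5, 6, 7, 8, 9}.
  Its 3×3 block (box 9) already contains {1, 3, 4, 5, 6, 7, 8, 9}.
  The only value from 1–9 not eliminated is 2, so r7c9 = 2.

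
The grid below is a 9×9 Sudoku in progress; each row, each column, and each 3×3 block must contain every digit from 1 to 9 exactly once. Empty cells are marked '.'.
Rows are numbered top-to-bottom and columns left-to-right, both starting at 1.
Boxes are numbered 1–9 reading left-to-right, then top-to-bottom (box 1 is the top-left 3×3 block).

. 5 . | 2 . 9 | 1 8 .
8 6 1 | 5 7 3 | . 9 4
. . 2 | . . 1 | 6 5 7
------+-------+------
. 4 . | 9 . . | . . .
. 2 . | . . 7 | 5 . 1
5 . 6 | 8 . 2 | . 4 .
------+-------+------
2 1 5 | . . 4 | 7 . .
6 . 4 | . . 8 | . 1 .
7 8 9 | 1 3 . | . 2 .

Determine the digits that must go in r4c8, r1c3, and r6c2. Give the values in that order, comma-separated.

7,7,7

For r4c8:
  Consider where 7 can go in box 6.
  r4c7 is out (column 7 already has a 7).
  r4c9 is out (column 9 already has a 7).
  r5c8 is out (row 5 already has a 7).
  r6c7 is out (column 7 already has a 7).
  r6c9 is out (column 9 already has a 7).
  So the only cell in box 6 that can hold 7 is r4c8.
  So r4c8 = 7.
For r1c3:
  Consider where 7 can go in row 1.
  r1c1 is out (column 1 already has a 7).
  r1c5 is out (column 5 already has a 7).
  r1c9 is out (column 9 already has a 7).
  So the only cell in row 1 that can hold 7 is r1c3.
  So r1c3 = 7.
For r6c2:
  Consider where 7 can go in row 6.
  r6c5 is out (column 5 already has a 7).
  r6c7 is out (column 7 already has a 7).
  r6c9 is out (column 9 already has a 7).
  So the only cell in row 6 that can hold 7 is r6c2.
  So r6c2 = 7.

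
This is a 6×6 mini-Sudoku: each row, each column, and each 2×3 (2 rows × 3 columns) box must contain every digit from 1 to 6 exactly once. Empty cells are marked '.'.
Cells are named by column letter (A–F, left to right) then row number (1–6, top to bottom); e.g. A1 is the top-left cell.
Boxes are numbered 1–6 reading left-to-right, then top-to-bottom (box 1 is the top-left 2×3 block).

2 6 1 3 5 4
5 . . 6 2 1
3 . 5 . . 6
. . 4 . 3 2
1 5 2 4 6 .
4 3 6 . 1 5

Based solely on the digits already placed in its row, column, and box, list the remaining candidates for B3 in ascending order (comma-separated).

1,2

Row 3 already contains {3, 5, 6}.
Column B already contains {3, 5, 6}.
Its 2×3 block (box 3) already contains {3, 4, 5}.
Removing those from 1–6 leaves {1, 2} as the candidates for B3.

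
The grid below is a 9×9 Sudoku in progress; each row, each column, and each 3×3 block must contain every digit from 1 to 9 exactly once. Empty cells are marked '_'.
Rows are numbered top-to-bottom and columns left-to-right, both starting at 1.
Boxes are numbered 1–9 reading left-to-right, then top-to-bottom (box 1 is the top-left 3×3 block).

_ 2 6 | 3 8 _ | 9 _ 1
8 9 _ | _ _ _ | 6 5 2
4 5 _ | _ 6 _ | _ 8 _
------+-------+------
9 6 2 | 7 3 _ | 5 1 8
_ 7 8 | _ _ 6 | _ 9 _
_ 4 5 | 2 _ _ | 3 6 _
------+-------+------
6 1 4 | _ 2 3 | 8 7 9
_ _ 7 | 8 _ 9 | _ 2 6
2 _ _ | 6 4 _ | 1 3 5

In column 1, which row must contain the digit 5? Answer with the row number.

Consider where 5 can go in column 1.
r1c1 is out (box 1 already has a 5).
r5c1 is out (box 4 already has a 5).
r6c1 is out (row 6 already has a 5).
So the only cell in column 1 that can hold 5 is r8c1.
That is row 8.

8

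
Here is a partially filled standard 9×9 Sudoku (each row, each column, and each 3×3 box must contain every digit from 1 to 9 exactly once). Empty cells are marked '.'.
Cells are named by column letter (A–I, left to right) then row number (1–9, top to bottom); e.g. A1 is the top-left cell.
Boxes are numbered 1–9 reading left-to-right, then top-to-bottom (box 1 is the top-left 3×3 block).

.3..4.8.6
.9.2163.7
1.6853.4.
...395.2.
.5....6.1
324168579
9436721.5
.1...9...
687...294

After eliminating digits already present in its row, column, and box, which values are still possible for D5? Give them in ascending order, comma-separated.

Row 5 already contains {1, 5, 6}.
Column D already contains {1, 2, 3, 6, 8}.
Its 3×3 block (box 5) already contains {1, 3, 5, 6, 8, 9}.
Removing those from 1–9 leaves {4, 7} as the candidates for D5.

4,7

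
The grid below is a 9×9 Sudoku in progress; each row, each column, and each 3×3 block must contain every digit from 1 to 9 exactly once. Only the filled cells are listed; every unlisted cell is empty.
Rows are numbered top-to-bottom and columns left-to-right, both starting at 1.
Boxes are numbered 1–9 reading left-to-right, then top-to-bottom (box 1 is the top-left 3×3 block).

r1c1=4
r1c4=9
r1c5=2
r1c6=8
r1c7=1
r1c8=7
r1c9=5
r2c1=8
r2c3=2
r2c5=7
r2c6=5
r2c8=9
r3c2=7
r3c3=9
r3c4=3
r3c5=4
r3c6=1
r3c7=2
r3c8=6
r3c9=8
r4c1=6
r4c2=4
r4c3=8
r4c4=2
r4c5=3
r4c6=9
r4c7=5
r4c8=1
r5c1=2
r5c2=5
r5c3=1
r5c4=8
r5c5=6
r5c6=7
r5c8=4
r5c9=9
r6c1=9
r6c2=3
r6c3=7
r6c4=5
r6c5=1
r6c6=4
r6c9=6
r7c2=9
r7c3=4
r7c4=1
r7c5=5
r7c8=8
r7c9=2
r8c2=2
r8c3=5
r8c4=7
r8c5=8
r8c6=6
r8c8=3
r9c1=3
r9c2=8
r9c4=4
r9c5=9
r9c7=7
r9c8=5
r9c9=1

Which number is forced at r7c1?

Row 7 already contains {1, 2, 4, 5, 8, 9}.
Column 1 already contains {2, 3, 4, 6, 8, 9}.
Its 3×3 block (box 7) already contains {2, 3, 4, 5, 8, 9}.
The only value from 1–9 not eliminated is 7, so r7c1 = 7.

7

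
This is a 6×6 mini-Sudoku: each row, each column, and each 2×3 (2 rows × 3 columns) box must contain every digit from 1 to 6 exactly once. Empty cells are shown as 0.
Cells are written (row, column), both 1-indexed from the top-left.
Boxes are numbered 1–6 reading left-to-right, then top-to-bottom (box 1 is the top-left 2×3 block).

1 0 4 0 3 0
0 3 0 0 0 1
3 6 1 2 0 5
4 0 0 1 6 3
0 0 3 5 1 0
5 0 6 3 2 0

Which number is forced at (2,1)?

6

Cell (2,1) itself could take any of {2, 6} by direct elimination.
Consider where 6 can go in column 1.
(5,1) is out (box 5 already has a 6).
So the only cell in column 1 that can hold 6 is (2,1).
Therefore (2,1) = 6.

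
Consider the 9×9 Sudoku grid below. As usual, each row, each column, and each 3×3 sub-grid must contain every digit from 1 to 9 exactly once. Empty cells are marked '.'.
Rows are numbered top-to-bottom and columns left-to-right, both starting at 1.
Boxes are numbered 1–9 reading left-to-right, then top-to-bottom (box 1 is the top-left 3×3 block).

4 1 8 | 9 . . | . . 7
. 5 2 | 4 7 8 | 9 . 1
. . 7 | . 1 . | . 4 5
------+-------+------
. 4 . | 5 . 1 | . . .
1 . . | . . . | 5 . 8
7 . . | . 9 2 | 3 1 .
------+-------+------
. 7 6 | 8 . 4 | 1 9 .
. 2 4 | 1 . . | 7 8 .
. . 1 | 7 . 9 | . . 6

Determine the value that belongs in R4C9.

Cell R4C9 itself could take any of {2, 9} by direct elimination.
Consider where 9 can go in column 9.
R6C9 is out (row 6 already has a 9).
R7C9 is out (row 7 already has a 9).
R8C9 is out (box 9 already has a 9).
So the only cell in column 9 that can hold 9 is R4C9.
Therefore R4C9 = 9.

9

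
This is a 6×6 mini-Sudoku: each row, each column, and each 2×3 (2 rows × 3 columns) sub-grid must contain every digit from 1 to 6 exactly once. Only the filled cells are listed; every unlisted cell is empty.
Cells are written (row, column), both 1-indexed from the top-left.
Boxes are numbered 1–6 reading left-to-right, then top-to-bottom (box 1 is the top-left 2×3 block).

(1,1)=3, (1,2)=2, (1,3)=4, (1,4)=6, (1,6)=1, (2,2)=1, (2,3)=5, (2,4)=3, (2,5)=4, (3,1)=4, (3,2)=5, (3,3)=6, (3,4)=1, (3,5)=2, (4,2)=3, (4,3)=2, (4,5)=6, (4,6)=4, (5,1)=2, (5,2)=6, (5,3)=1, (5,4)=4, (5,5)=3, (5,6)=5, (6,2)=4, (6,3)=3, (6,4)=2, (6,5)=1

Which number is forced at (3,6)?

3

Row 3 already contains {1, 2, 4, 5, 6}.
Column 6 already contains {1, 4, 5}.
Its 2×3 block (box 4) already contains {1, 2, 4, 6}.
The only value from 1–6 not eliminated is 3, so (3,6) = 3.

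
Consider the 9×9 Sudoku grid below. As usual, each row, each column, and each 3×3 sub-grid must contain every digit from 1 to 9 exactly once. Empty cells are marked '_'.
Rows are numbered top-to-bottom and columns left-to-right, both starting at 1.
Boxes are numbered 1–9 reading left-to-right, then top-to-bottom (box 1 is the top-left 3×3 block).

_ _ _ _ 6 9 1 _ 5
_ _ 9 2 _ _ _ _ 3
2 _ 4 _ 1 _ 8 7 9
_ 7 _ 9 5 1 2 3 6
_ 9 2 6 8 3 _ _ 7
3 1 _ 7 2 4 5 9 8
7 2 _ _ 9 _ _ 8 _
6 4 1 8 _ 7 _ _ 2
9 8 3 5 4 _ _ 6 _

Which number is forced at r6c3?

6

Row 6 already contains {1, 2, 3, 4, 5, 7, 8, 9}.
Column 3 already contains {1, 2, 3, 4, 9}.
Its 3×3 block (box 4) already contains {1, 2, 3, 7, 9}.
The only value from 1–9 not eliminated is 6, so r6c3 = 6.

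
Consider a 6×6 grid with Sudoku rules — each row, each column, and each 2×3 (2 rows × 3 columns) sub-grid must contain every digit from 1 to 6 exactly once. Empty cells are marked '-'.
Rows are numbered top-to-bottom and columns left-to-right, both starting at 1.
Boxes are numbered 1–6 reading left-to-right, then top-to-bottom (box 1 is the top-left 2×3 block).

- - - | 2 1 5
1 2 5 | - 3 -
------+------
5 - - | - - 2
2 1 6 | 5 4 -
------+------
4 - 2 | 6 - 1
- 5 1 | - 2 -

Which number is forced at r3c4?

Cell r3c4 itself could take any of {1, 3} by direct elimination.
Consider where 1 can go in box 4.
r3c5 is out (column 5 already has a 1).
r4c6 is out (row 4 already has a 1).
So the only cell in box 4 that can hold 1 is r3c4.
Therefore r3c4 = 1.

1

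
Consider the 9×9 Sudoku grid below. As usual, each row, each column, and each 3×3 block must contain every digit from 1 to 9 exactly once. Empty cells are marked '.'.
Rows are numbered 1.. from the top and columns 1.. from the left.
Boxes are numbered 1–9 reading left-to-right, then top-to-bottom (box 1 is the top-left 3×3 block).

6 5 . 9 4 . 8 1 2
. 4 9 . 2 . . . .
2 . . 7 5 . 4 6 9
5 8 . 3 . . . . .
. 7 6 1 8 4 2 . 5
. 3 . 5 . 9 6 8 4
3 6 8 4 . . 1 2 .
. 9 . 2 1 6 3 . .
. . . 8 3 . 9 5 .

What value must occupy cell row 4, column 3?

Cell row 4, column 3 itself could take any of {1, 2, 4} by direct elimination.
Consider where 4 can go in row 4.
row 4, column 5 is out (column 5 already has a 4).
row 4, column 6 is out (column 6 already has a 4).
row 4, column 7 is out (column 7 already has a 4).
row 4, column 8 is out (box 6 already has a 4).
row 4, column 9 is out (column 9 already has a 4).
So the only cell in row 4 that can hold 4 is row 4, column 3.
Therefore row 4, column 3 = 4.

4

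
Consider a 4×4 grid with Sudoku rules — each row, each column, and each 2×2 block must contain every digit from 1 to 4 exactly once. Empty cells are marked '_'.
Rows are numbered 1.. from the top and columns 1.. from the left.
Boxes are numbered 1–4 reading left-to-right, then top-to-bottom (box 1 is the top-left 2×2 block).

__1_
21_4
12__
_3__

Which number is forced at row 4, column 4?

1

Cell row 4, column 4 itself could take any of {1, 2} by direct elimination.
Consider where 1 can go in column 4.
row 1, column 4 is out (row 1 already has a 1).
row 3, column 4 is out (row 3 already has a 1).
So the only cell in column 4 that can hold 1 is row 4, column 4.
Therefore row 4, column 4 = 1.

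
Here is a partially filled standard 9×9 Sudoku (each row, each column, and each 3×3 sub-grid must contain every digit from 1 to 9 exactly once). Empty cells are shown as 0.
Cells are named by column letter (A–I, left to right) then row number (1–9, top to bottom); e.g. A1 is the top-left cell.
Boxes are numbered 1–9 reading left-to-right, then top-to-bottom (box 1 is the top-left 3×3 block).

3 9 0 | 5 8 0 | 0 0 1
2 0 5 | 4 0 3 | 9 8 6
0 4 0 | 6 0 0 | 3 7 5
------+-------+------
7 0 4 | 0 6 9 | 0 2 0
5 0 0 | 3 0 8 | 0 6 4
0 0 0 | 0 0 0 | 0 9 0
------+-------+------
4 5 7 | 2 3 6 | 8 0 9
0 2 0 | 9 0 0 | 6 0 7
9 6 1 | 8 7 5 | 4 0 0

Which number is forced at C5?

Cell C5 itself could take any of {2, 9} by direct elimination.
Consider where 9 can go in box 4.
B4 is out (row 4 already has a 9).
B5 is out (column B already has a 9).
A6 is out (row 6 already has a 9).
B6 is out (row 6 already has a 9).
C6 is out (row 6 already has a 9).
So the only cell in box 4 that can hold 9 is C5.
Therefore C5 = 9.

9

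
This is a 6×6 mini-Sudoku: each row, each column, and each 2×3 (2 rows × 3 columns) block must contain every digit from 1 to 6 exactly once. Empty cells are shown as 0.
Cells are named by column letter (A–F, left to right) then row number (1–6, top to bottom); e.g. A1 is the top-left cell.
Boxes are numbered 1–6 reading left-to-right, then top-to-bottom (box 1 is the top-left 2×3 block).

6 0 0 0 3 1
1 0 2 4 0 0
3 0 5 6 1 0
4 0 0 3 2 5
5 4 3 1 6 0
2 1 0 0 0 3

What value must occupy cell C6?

Row 6 already contains {1, 2, 3}.
Column C already contains {2, 3, 5}.
Its 2×3 block (box 5) already contains {1, 2, 3, 4, 5}.
The only value from 1–6 not eliminated is 6, so C6 = 6.

6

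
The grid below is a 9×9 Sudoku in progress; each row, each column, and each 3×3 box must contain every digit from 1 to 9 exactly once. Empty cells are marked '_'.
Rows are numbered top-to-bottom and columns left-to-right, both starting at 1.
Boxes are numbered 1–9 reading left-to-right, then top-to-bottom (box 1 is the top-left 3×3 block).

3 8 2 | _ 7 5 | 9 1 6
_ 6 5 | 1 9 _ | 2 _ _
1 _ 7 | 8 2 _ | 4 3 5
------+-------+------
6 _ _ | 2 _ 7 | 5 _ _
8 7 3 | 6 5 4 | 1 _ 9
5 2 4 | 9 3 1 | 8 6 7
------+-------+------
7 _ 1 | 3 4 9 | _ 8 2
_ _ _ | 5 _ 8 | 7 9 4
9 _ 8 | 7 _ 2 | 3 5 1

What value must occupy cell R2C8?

7

Row 2 already contains {1, 2, 5, 6, 9}.
Column 8 already contains {1, 3, 5, 6, 8, 9}.
Its 3×3 block (box 3) already contains {1, 2, 3, 4, 5, 6, 9}.
The only value from 1–9 not eliminated is 7, so R2C8 = 7.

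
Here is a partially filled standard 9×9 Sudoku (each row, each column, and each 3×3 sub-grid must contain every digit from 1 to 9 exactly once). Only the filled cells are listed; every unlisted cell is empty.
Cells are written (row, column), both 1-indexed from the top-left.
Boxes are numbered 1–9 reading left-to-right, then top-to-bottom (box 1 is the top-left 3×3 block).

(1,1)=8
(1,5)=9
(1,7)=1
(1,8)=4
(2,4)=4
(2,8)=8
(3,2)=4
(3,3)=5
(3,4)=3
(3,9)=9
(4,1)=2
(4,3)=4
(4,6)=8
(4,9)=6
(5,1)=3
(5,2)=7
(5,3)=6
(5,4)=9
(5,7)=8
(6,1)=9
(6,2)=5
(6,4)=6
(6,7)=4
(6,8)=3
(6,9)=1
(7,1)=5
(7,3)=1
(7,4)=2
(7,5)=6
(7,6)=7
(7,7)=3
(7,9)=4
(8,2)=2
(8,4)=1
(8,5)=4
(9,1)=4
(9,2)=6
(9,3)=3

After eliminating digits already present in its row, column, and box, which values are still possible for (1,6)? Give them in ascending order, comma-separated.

2,5,6

Row 1 already contains {1, 4, 8, 9}.
Column 6 already contains {7, 8}.
Its 3×3 block (box 2) already contains {3, 4, 9}.
Removing those from 1–9 leaves {2, 5, 6} as the candidates for (1,6).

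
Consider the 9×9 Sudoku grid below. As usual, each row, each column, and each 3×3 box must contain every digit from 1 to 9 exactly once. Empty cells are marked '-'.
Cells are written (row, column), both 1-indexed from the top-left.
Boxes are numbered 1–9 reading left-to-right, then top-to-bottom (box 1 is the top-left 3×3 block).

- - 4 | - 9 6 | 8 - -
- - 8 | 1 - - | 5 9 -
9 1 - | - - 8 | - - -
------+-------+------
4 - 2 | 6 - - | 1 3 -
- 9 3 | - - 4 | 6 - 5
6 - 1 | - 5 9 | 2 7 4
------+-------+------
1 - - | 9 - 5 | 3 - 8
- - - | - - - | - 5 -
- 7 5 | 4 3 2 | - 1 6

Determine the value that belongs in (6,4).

3

Cell (6,4) itself could take any of {3, 8} by direct elimination.
Consider where 3 can go in row 6.
(6,2) is out (box 4 already has a 3).
So the only cell in row 6 that can hold 3 is (6,4).
Therefore (6,4) = 3.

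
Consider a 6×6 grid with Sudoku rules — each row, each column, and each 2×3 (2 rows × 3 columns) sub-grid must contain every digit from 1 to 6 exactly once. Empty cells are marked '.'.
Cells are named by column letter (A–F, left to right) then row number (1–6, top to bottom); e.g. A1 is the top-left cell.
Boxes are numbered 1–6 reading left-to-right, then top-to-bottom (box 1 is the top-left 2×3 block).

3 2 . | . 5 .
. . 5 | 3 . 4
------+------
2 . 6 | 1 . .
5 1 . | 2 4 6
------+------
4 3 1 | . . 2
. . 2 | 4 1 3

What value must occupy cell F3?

5

Row 3 already contains {1, 2, 6}.
Column F already contains {2, 3, 4, 6}.
Its 2×3 block (box 4) already contains {1, 2, 4, 6}.
The only value from 1–6 not eliminated is 5, so F3 = 5.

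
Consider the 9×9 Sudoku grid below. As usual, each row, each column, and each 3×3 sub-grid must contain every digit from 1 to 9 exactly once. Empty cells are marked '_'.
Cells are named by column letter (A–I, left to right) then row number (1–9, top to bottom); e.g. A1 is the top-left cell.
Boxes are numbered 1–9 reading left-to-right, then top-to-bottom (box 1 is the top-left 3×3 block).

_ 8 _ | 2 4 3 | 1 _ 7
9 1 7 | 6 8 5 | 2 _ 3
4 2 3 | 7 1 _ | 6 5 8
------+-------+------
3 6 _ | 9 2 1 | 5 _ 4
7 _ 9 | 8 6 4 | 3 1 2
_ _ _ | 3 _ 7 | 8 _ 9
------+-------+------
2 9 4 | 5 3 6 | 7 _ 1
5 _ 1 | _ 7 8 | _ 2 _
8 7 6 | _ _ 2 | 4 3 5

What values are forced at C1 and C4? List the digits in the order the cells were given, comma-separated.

For C1:
  Row 1 already contains {1, 2, 3, 4, 7, 8}.
  Column C already contains {1, 3, 4, 6, 7, 9}.
  Its 3×3 block (box 1) already contains {1, 2, 3, 4, 7, 8, 9}.
  The only value from 1–9 not eliminated is 5, so C1 = 5.
For C4:
  Row 4 already contains {1, 2, 3, 4, 5, 6, 9}.
  Column C already contains {1, 3, 4, 6, 7, 9}.
  Its 3×3 block (box 4) already contains {3, 6, 7, 9}.
  The only value from 1–9 not eliminated is 8, so C4 = 8.

5,8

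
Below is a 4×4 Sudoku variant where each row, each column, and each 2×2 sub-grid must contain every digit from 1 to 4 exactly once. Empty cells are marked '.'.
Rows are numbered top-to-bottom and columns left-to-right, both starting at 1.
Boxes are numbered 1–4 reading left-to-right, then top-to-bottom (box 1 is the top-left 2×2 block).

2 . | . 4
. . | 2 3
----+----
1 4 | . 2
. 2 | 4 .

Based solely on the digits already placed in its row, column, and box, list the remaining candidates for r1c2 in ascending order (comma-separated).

1,3

Row 1 already contains {2, 4}.
Column 2 already contains {2, 4}.
Its 2×2 block (box 1) already contains {2}.
Removing those from 1–4 leaves {1, 3} as the candidates for r1c2.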